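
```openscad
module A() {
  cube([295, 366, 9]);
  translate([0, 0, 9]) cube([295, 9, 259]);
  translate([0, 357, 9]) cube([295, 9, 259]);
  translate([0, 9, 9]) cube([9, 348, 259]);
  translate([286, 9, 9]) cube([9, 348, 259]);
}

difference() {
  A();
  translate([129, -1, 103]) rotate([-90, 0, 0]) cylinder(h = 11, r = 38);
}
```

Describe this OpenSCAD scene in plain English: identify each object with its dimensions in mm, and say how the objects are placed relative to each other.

A is an open-topped rectangular box: outside dimensions 295×366×268 mm, with a uniform wall and base thickness of 9 mm. The base is a full 295×366 slab on the floor; four walls sit on top of the base. The front and back walls (the −y and +y sides) span the full width; the two side walls fit between them.

The open box has a circular hole of radius 38 mm through its front wall, centred at (x = 129, z = 103).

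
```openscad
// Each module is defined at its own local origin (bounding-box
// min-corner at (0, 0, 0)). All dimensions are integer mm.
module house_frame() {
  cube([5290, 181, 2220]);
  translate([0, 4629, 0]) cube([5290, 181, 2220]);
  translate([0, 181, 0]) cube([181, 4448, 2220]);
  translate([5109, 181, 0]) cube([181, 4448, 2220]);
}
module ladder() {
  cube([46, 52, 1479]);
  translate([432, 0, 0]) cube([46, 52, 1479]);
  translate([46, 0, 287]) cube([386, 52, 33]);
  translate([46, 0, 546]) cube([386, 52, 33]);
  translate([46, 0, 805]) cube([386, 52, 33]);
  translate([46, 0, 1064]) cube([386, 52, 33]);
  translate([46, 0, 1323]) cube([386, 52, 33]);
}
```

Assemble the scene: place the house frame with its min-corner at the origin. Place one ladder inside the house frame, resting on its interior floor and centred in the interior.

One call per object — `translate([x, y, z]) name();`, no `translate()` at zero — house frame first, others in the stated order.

house_frame();
translate([2406, 2379, 0]) ladder();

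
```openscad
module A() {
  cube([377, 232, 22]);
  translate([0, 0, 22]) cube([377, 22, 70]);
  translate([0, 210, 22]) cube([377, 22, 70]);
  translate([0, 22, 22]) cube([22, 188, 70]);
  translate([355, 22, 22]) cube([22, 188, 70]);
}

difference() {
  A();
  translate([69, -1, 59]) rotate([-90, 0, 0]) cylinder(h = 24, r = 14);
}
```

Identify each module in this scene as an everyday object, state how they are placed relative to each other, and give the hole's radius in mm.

The subtracted cylinder has r = 14 mm.

A is an open box. The open box has a circular hole through its front wall. The hole's radius is 14 mm.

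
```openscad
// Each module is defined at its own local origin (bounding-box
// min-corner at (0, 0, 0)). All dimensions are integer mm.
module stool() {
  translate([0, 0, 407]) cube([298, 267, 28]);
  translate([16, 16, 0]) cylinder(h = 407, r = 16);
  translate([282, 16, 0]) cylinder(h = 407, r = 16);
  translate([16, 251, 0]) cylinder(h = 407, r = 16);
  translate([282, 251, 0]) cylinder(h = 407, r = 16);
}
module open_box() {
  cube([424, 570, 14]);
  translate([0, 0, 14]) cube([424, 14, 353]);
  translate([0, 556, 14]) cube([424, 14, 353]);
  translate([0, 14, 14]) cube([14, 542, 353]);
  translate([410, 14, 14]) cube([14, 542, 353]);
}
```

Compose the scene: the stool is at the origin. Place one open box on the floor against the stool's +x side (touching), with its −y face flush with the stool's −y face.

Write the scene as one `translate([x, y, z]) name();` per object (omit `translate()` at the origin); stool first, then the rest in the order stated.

stool();
translate([298, 0, 0]) open_box();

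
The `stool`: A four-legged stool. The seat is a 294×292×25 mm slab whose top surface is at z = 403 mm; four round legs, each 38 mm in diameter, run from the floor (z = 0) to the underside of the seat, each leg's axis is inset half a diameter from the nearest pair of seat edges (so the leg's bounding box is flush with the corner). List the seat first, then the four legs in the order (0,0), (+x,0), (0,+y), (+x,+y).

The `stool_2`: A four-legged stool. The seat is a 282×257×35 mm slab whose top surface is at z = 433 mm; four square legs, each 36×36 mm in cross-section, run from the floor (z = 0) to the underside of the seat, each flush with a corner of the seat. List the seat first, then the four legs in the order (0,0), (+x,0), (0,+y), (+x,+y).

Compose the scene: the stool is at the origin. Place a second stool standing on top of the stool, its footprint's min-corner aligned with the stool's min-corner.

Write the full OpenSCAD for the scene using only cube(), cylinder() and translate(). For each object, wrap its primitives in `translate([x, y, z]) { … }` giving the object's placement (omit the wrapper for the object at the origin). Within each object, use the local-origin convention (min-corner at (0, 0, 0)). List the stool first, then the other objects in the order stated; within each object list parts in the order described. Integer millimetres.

translate([0, 0, 378]) cube([294, 292, 25]);
translate([19, 19, 0]) cylinder(h = 378, r = 19);
translate([275, 19, 0]) cylinder(h = 378, r = 19);
translate([19, 273, 0]) cylinder(h = 378, r = 19);
translate([275, 273, 0]) cylinder(h = 378, r = 19);
translate([0, 0, 403]) {
  translate([0, 0, 398]) cube([282, 257, 35]);
  cube([36, 36, 398]);
  translate([246, 0, 0]) cube([36, 36, 398]);
  translate([0, 221, 0]) cube([36, 36, 398]);
  translate([246, 221, 0]) cube([36, 36, 398]);
}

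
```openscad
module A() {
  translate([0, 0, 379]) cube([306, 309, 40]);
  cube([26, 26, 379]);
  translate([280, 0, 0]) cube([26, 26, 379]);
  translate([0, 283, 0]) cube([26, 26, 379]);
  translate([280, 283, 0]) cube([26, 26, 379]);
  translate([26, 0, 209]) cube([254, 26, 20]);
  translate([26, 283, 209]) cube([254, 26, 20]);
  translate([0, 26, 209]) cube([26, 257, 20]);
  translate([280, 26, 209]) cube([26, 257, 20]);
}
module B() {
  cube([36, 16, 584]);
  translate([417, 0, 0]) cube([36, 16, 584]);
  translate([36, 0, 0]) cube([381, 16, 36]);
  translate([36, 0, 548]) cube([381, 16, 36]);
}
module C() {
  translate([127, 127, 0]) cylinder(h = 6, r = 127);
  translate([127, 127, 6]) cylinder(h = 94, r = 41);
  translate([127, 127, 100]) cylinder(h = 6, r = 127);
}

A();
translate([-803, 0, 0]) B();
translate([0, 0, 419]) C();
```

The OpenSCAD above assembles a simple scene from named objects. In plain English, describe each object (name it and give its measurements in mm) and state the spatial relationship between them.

A is a simple wooden stool: a rectangular seat 306 mm (x) by 309 mm (y), 40 mm thick, top face at z = 419 mm, on four square legs, each 26×26 mm in cross-section. The legs rest on z = 0, each flush with a corner of the seat. Four stretchers, 26 mm wide and 20 mm tall, connect adjacent legs with their undersides at z = 209 mm, each running between the inner faces of the legs it joins and aligned with the legs' outer faces on the other axis.

B is a rectangular picture frame lying in the x–z plane (depth along y). The opening is 381 mm wide (x) by 512 mm tall (z), surrounded by a border 36 mm wide on all four sides. The frame is 16 mm deep and is made of two full-height vertical stiles with two horizontal rails fitted between them.

C is a spool: two coaxial disc flanges of radius 127 mm and thickness 6 mm, joined by a core cylinder of radius 41 mm and height 94 mm. The lower flange rests on z = 0 and the three cylinders share a vertical axis.

The picture frame is on the floor beside the stool on its −x side. The spool is on top of the stool.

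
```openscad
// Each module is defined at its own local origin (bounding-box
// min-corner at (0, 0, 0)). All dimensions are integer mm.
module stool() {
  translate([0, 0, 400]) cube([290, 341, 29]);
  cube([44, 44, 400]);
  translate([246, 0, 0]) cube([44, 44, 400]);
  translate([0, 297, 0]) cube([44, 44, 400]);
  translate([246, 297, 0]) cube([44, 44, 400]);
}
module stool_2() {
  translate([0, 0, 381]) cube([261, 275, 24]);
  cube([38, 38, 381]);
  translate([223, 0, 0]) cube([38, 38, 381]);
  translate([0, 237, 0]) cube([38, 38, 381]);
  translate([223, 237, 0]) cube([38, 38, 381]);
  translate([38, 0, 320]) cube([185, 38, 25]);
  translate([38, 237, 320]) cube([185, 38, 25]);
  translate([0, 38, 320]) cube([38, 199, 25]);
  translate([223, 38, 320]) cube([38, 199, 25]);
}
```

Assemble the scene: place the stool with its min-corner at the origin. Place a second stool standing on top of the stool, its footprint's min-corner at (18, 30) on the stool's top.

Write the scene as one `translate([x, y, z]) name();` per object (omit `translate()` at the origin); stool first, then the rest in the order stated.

stool();
translate([18, 30, 429]) stool_2();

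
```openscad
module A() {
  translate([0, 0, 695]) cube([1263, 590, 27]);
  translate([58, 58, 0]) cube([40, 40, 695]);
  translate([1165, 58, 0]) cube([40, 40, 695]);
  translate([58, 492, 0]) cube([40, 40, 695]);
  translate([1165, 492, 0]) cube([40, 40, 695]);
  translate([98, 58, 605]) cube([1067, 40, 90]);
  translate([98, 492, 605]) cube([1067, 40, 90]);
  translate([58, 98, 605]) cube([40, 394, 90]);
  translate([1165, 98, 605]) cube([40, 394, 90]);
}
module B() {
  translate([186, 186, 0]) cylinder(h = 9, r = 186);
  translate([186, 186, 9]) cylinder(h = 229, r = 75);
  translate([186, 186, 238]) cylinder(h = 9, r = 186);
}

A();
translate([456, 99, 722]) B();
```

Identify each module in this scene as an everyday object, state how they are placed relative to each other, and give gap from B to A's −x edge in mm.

The spool's min-x is at 456; the table's min-x is 0; gap = 456 mm.

A is a table. B is a spool. The spool is on top of the table. The gap from the spool to the table's −x edge is 456 mm.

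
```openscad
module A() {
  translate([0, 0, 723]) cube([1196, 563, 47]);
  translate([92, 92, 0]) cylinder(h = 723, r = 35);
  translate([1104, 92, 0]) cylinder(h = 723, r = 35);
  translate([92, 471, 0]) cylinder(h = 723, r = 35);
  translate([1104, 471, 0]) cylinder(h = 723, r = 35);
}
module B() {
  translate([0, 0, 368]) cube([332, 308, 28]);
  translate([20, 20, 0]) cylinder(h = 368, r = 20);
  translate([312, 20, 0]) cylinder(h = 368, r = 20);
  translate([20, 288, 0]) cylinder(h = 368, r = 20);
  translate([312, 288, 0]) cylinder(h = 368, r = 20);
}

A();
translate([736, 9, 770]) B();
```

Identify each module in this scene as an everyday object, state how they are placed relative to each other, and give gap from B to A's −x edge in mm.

The stool's min-x is at 736; the table's min-x is 0; gap = 736 mm.

A is a table. B is a stool. The stool is on top of the table. The gap from the stool to the table's −x edge is 736 mm.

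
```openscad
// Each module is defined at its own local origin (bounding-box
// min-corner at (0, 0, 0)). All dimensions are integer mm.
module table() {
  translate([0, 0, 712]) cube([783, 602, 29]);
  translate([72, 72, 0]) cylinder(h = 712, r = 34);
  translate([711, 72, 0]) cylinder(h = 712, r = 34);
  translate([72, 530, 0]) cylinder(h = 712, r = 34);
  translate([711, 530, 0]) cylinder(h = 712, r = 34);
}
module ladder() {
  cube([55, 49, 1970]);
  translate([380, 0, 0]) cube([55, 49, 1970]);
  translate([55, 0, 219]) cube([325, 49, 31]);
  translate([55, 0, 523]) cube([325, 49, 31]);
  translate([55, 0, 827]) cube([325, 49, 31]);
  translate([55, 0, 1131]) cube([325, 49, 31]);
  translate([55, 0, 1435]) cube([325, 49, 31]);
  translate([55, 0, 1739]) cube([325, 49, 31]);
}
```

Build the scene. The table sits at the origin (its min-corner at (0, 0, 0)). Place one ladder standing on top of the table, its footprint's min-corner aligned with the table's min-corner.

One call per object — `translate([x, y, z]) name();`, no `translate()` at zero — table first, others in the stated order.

table();
translate([0, 0, 741]) ladder();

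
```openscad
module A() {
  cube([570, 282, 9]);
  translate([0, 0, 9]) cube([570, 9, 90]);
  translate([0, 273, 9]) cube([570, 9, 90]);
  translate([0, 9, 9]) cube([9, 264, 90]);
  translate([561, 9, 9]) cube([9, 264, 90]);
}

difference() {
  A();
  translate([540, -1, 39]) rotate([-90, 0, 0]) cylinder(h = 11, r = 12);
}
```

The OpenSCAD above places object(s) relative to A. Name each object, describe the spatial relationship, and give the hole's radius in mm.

A is an open box. The open box has a circular hole through its front wall. The hole's radius is 12 mm.

The subtracted cylinder has r = 12 mm.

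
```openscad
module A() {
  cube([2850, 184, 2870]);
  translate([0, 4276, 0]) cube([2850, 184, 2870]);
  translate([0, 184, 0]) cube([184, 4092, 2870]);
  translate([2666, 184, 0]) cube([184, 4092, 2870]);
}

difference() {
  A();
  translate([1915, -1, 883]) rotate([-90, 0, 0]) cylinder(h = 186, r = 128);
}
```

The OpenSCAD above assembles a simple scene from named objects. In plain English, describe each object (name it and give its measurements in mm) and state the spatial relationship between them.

A is a box-shaped house frame (walls only): outside footprint 2850×4460 mm, wall height 2870 mm, wall thickness 184 mm. The two y-facing walls run the full x-width; the two x-facing walls fit between the inner faces of the y-facing walls.

The house frame has a circular hole of radius 128 mm through its front wall, centred at (x = 1915, z = 883).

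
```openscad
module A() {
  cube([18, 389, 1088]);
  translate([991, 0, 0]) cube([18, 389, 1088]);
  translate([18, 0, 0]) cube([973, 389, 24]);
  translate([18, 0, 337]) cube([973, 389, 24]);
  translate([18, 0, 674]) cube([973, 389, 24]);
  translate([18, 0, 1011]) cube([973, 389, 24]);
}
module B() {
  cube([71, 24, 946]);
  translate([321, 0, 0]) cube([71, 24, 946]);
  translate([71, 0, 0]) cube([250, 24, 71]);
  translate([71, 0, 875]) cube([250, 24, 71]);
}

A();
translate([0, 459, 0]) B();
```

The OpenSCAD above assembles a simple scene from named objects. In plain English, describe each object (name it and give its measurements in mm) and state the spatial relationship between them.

A is an open bookshelf. Two side panels, each 18 mm thick, 389 mm deep and 1088 mm tall, stand 1009 mm apart (outside-to-outside). Between them sit 4 shelves, each 24 mm thick and 389 mm deep, spanning the full gap between the sides. The bottom shelf rests on the floor (its underside at z = 0) and the clear gap between one shelf's top and the next shelf's underside is 313 mm.

B is a rectangular picture frame lying in the x–z plane (depth along y). The opening is 250 mm wide (x) by 804 mm tall (z), surrounded by a border 71 mm wide on all four sides. The frame is 24 mm deep and is made of two full-height vertical stiles with two horizontal rails fitted between them.

The picture frame is on the floor beside the bookshelf on its +y side.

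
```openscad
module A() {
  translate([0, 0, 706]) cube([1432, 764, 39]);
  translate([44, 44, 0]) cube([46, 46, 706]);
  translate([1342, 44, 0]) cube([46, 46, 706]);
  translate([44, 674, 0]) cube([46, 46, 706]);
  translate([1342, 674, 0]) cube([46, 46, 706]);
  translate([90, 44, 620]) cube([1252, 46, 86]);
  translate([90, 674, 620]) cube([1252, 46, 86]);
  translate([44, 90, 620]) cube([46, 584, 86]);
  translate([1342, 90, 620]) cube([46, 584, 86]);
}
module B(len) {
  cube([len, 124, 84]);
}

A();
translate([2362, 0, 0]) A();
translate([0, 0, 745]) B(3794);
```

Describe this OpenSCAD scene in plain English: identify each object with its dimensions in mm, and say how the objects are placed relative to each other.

A is a rectangular dining table. The top is 1432×764×39 mm with its upper surface at z = 745 mm. It stands on four 46×46 mm square legs, each inset 44 mm from the nearest pair of top edges, running from the floor to the underside of the top. Four apron rails, 46 mm thick and 86 mm tall, run between adjacent legs with their top edges flush with the underside of the top and their outer faces flush with the legs' outer faces.

B is a rectangular beam 3794 mm long (x), 124 mm deep (y), 84 mm thick (z).

The beam spans the tops of two tables placed 930 mm apart, resting at z = 745 mm.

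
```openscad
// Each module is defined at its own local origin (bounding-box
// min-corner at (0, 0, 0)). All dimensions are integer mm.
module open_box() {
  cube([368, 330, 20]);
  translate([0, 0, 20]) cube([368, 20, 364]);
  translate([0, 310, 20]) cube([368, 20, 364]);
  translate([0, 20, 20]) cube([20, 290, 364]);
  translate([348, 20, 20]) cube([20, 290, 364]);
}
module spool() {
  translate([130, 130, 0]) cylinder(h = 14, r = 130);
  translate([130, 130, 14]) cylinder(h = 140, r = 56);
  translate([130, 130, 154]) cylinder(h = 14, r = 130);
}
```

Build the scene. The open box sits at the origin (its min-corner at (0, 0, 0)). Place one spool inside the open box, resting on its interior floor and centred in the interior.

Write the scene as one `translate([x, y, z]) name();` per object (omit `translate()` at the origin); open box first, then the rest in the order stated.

open_box();
translate([54, 35, 20]) spool();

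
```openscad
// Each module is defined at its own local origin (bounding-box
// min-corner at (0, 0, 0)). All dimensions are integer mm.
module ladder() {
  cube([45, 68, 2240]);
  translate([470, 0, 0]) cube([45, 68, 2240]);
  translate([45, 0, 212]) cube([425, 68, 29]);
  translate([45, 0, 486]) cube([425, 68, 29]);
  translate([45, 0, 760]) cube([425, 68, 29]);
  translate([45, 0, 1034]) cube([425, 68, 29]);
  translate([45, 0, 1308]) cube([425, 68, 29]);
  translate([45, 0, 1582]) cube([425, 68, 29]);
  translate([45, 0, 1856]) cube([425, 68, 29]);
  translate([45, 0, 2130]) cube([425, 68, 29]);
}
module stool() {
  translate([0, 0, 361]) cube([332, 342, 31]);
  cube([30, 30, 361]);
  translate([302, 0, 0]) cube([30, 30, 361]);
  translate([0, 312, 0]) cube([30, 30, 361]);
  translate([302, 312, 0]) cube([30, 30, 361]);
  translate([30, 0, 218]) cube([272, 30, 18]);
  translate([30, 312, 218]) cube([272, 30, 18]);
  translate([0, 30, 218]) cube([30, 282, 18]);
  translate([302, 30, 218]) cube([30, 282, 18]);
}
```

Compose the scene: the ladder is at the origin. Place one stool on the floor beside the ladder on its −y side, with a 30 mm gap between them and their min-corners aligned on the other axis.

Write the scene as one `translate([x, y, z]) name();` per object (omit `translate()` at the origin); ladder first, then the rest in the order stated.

ladder();
translate([0, -372, 0]) stool();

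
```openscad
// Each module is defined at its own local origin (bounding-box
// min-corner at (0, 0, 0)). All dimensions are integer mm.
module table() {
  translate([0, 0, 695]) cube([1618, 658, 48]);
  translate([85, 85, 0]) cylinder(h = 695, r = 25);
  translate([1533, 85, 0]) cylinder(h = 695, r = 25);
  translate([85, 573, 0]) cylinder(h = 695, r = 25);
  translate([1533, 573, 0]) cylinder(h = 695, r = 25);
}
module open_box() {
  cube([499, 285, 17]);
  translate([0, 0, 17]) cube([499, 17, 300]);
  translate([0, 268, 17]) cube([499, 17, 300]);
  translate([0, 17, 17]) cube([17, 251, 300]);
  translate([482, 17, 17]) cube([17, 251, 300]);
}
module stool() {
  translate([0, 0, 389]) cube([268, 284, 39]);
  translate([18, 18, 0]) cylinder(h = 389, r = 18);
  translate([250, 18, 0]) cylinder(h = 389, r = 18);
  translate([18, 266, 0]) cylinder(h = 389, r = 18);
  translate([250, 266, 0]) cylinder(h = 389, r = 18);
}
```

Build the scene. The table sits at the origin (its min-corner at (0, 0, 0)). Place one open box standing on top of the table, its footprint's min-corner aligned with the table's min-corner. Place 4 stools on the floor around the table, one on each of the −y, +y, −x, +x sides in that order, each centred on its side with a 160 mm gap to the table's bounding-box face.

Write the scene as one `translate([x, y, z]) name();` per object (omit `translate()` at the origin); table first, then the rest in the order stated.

table();
translate([0, 0, 743]) open_box();
translate([675, -444, 0]) stool();
translate([675, 818, 0]) stool();
translate([-428, 187, 0]) stool();
translate([1778, 187, 0]) stool();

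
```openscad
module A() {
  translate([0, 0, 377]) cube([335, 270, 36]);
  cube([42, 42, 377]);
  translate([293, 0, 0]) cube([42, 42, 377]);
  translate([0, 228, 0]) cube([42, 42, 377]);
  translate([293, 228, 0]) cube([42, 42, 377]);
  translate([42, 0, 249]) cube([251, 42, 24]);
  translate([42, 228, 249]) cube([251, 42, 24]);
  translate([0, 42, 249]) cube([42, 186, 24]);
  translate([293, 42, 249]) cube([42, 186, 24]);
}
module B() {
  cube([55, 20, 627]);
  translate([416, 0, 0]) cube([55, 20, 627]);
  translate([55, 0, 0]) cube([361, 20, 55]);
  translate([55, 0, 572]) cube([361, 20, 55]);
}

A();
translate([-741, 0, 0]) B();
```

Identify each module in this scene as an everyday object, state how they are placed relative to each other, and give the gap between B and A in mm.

A is a stool. B is a picture frame. The picture frame is on the floor beside the stool on its −x side. The gap between the picture frame and the stool is 270 mm.

The picture frame's nearest face is 270 mm from the stool's −x face.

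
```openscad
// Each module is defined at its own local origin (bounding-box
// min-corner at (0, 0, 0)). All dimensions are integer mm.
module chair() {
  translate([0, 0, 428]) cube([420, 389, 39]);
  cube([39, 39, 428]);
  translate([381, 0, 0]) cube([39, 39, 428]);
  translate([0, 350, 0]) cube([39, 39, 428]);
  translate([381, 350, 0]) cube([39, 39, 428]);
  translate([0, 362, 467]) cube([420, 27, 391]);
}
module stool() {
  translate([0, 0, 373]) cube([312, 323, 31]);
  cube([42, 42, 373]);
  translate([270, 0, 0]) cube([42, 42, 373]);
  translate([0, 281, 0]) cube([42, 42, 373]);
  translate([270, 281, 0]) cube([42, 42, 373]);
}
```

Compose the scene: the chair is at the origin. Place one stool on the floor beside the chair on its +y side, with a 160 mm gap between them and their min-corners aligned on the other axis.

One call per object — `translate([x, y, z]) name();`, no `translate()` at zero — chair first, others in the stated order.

chair();
translate([0, 549, 0]) stool();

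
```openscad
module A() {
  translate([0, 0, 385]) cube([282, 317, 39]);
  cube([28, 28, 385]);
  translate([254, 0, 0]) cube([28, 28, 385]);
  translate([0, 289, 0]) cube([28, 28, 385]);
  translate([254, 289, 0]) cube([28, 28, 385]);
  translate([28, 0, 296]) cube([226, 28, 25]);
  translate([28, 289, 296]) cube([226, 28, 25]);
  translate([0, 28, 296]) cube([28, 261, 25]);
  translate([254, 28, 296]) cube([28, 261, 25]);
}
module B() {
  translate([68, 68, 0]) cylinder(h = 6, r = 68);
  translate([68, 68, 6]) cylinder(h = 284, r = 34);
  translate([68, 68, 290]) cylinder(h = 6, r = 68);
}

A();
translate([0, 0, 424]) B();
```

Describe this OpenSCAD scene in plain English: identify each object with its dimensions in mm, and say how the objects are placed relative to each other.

A is a simple wooden stool: a rectangular seat 282 mm (x) by 317 mm (y), 39 mm thick, top face at z = 424 mm, on four square legs, each 28×28 mm in cross-section. The legs rest on z = 0, each flush with a corner of the seat. Four stretchers, 28 mm wide and 25 mm tall, connect adjacent legs with their undersides at z = 296 mm, each running between the inner faces of the legs it joins and aligned with the legs' outer faces on the other axis.

B is a spool: two coaxial disc flanges of radius 68 mm and thickness 6 mm, joined by a core cylinder of radius 34 mm and height 284 mm. The lower flange rests on z = 0 and the three cylinders share a vertical axis.

The spool is on top of the stool.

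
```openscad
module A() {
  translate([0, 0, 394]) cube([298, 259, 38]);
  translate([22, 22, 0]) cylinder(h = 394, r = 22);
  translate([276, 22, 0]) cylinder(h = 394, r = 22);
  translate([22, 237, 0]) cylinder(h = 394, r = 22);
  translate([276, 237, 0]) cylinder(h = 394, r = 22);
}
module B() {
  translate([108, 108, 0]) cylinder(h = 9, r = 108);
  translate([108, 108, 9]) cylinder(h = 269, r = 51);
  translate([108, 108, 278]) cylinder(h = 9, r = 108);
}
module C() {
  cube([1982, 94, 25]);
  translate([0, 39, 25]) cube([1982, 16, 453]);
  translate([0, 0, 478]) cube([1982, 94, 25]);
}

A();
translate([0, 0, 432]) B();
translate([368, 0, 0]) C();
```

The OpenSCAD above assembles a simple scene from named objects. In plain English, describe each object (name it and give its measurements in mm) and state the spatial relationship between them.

A is a simple wooden stool: a rectangular seat 298 mm (x) by 259 mm (y), 38 mm thick, top face at z = 432 mm, on four round legs, each 44 mm in diameter. The legs rest on z = 0, each leg's axis is inset half a diameter from the nearest pair of seat edges (so the leg's bounding box is flush with the corner).

B is a spool: two coaxial disc flanges of radius 108 mm and thickness 9 mm, joined by a core cylinder of radius 51 mm and height 269 mm. The lower flange rests on z = 0 and the three cylinders share a vertical axis.

C is an I-beam lying along x, 1982 mm long. Overall section height 503 mm. Two flanges 94 mm wide (y) and 25 mm thick, one on the floor and one at the top; a web 16 mm thick runs between them, centred on the flange width.

The spool is on top of the stool. The I-beam is on the floor beside the stool on its +x side.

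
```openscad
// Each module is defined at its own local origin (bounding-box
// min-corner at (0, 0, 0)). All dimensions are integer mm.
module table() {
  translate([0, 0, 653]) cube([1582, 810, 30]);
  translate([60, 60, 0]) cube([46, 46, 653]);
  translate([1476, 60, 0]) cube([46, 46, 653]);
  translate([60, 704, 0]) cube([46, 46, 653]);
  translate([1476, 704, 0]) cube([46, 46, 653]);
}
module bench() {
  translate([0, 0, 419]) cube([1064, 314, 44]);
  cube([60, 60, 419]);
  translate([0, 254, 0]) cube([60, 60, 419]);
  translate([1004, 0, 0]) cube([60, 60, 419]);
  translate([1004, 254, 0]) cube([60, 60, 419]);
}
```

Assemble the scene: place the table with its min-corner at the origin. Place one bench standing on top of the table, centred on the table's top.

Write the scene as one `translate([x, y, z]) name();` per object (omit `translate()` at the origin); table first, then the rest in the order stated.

table();
translate([259, 248, 683]) bench();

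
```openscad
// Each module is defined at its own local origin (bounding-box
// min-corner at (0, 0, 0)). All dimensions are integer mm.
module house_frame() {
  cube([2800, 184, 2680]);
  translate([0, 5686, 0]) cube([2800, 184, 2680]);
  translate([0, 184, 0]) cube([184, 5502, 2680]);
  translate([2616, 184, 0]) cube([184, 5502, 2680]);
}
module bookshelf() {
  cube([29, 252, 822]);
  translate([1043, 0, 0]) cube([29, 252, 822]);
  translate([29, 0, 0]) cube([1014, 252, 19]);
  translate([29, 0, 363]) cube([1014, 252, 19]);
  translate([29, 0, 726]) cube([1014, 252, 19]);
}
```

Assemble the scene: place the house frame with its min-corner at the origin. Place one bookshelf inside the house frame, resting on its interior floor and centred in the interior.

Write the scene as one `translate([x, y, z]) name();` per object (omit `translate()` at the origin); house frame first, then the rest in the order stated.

house_frame();
translate([864, 2809, 0]) bookshelf();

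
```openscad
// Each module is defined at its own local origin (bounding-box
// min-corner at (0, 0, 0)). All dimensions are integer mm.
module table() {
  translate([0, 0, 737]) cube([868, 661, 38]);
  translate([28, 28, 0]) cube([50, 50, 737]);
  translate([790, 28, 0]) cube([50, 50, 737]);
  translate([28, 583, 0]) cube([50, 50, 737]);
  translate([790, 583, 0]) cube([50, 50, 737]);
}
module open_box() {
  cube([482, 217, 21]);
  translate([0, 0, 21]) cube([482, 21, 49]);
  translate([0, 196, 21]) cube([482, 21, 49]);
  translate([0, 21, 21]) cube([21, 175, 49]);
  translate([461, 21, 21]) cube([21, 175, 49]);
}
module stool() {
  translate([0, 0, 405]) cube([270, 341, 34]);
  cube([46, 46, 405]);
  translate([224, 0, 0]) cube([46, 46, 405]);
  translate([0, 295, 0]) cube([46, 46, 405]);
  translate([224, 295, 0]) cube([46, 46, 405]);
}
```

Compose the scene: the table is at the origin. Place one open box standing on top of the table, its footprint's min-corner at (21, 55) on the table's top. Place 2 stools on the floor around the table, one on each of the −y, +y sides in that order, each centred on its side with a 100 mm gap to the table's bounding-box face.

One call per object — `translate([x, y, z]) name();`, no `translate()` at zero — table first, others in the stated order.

table();
translate([21, 55, 775]) open_box();
translate([299, -441, 0]) stool();
translate([299, 761, 0]) stool();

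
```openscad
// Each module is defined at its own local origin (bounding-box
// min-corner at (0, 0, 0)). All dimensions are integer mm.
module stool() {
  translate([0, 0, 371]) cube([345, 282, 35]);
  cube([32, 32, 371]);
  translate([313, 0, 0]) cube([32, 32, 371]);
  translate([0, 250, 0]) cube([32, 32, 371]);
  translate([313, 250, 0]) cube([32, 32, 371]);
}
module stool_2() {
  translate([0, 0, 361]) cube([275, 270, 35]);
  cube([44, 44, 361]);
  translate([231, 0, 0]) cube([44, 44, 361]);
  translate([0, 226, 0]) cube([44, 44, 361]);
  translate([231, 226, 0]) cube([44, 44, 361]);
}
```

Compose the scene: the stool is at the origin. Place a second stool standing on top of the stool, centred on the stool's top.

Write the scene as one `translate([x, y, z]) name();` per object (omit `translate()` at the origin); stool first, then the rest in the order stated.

stool();
translate([35, 6, 406]) stool_2();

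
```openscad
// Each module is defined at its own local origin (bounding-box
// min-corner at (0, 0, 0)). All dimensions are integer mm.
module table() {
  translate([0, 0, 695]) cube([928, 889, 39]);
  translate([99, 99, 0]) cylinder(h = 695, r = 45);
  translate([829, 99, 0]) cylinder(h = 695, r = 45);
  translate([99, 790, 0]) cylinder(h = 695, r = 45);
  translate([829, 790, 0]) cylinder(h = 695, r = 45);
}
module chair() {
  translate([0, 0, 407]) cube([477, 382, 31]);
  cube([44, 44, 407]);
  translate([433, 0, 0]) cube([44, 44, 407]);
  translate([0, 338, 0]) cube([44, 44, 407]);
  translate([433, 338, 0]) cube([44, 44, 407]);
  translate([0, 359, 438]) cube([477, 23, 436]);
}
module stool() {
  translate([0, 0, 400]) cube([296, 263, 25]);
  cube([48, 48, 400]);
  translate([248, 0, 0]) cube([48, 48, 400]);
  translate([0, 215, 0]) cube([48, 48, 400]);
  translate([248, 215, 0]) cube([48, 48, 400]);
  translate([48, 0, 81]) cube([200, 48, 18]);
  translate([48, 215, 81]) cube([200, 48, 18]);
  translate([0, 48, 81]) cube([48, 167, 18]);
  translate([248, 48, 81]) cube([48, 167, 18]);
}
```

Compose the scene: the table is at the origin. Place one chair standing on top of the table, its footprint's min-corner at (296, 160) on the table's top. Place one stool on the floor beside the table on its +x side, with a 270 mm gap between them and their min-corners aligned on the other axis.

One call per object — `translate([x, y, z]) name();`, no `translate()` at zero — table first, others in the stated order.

table();
translate([296, 160, 734]) chair();
translate([1198, 0, 0]) stool();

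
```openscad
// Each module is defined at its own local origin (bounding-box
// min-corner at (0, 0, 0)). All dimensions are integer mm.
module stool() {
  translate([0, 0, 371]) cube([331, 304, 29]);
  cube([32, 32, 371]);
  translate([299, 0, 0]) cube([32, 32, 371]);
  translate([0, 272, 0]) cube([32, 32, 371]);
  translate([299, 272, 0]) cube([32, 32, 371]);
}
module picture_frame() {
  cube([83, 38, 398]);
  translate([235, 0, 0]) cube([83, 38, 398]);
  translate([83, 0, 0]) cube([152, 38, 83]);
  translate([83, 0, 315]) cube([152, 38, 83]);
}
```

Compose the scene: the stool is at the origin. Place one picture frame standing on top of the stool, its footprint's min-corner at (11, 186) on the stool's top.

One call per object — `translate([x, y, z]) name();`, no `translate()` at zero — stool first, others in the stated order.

stool();
translate([11, 186, 400]) picture_frame();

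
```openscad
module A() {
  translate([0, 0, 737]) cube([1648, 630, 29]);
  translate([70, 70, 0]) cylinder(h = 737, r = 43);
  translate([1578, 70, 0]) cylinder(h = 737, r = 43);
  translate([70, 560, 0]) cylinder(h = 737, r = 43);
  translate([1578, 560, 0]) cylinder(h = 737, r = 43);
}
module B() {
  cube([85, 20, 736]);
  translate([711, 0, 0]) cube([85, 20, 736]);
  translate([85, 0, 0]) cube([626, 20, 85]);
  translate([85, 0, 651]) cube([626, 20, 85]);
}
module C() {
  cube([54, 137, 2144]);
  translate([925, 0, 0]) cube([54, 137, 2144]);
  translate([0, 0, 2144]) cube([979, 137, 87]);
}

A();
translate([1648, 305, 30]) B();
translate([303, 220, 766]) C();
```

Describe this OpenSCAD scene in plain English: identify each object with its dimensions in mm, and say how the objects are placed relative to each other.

A is a rectangular dining table. The top is 1648×630×29 mm with its upper surface at z = 766 mm. It stands on four round legs of 86 mm diameter, each leg's bounding box inset 27 mm from the nearest pair of top edges, running from the floor to the underside of the top.

B is a rectangular picture frame lying in the x–z plane (depth along y). The opening is 626 mm wide (x) by 566 mm tall (z), surrounded by a border 85 mm wide on all four sides. The frame is 20 mm deep and is made of two full-height vertical stiles with two horizontal rails fitted between them.

C is a door frame. The clear opening is 871 mm wide and 2144 mm high. Two 54 mm wide jambs, 137 mm deep, stand either side of the opening from the floor to the top of the opening. A 87 mm thick head sits across the top of both jambs, spanning the full outside width of the frame.

The picture frame is beside the table with their tops flush at z = 766. The door frame is on top of the table.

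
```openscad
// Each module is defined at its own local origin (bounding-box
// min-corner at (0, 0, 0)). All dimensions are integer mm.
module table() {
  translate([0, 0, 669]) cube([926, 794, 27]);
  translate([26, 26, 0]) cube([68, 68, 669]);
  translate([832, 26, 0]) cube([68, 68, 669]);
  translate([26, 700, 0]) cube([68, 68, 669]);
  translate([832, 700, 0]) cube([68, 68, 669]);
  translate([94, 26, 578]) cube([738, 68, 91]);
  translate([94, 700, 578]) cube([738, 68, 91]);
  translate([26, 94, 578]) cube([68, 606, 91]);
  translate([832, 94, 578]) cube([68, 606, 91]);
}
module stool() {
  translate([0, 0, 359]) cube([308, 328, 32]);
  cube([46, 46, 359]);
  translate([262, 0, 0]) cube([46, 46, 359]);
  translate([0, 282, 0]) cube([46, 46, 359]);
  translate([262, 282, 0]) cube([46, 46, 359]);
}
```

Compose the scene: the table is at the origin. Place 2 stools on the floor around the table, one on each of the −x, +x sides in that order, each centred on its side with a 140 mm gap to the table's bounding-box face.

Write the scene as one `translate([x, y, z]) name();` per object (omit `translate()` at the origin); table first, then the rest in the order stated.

table();
translate([-448, 233, 0]) stool();
translate([1066, 233, 0]) stool();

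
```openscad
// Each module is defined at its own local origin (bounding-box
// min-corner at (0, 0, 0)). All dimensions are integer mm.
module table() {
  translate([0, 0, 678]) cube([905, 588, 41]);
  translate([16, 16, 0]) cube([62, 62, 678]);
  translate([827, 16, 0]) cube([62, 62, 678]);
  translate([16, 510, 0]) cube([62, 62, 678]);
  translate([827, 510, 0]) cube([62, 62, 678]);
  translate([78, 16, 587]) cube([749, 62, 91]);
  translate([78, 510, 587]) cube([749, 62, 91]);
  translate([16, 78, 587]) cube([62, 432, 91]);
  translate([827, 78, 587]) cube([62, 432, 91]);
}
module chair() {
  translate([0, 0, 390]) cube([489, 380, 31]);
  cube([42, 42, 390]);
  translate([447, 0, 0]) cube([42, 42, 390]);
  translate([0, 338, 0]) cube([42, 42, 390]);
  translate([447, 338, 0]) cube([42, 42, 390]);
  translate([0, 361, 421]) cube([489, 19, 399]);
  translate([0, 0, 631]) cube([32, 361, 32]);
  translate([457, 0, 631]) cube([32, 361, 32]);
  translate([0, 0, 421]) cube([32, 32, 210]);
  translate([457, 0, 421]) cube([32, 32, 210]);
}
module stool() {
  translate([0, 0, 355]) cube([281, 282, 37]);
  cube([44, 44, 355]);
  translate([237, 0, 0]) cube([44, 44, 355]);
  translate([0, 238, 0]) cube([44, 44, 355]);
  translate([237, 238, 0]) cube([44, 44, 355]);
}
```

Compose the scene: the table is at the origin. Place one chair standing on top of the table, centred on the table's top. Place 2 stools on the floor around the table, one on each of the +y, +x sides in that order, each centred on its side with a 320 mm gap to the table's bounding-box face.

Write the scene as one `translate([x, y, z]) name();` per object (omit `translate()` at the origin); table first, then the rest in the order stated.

table();
translate([208, 104, 719]) chair();
translate([312, 908, 0]) stool();
translate([1225, 153, 0]) stool();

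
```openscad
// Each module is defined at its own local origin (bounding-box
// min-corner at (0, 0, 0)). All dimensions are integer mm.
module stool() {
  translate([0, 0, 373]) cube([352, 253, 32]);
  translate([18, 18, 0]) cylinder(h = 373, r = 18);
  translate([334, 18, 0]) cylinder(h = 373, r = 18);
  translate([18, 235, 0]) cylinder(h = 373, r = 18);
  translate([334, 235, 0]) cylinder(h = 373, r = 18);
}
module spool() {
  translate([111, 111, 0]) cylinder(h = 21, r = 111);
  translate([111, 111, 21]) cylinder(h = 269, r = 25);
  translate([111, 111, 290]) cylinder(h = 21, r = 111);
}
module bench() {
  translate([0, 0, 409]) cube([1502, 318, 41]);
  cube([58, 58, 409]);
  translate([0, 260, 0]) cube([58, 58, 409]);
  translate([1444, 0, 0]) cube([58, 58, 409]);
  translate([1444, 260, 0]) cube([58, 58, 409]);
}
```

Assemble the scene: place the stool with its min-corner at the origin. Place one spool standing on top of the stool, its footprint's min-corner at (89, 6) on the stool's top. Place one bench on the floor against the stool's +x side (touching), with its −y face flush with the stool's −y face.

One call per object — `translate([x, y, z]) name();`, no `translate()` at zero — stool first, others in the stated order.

stool();
translate([89, 6, 405]) spool();
translate([352, 0, 0]) bench();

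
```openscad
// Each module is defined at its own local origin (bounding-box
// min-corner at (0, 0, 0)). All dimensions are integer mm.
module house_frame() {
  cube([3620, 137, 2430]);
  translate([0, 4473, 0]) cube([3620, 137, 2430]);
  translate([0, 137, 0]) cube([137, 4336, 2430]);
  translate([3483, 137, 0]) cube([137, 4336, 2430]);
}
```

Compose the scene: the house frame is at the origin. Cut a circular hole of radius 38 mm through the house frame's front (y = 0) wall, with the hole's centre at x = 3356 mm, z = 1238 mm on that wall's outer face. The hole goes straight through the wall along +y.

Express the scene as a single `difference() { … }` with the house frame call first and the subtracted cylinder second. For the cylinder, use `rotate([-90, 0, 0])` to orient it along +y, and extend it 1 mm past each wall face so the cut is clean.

difference() {
  house_frame();
  translate([3356, -1, 1238]) rotate([-90, 0, 0]) cylinder(h = 139, r = 38);
}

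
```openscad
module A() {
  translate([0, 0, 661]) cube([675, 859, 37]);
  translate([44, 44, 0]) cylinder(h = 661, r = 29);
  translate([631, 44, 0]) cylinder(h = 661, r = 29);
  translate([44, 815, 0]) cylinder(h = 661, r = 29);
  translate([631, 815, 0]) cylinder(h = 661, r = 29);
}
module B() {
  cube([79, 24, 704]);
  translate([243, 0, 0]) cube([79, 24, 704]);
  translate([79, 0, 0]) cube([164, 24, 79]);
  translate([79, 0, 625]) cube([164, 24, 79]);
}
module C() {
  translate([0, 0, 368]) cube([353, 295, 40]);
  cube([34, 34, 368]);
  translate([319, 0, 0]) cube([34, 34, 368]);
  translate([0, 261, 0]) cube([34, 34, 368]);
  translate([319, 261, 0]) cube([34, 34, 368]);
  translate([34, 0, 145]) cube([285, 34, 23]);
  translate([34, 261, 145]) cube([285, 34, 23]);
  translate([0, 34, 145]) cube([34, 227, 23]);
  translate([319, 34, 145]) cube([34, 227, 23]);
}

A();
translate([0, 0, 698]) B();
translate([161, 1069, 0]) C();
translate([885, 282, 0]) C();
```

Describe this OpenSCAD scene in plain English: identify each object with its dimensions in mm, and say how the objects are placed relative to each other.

A is a table: top 675 mm (x) × 859 mm (y), 37 mm thick, upper face at z = 698 mm, on four round legs of 58 mm diameter, each leg's bounding box inset 15 mm from the nearest pair of top edges, running from z = 0 to the bottom of the top.

B is a picture frame with a 164×546 mm rectangular opening (x by z) and a uniform 79 mm border on every side. Frame depth is 24 mm along y. It is built from two vertical stiles running the full outside height and two horizontal rails spanning the gap between the stiles.

C is a simple wooden stool: a rectangular seat 353 mm (x) by 295 mm (y), 40 mm thick, top face at z = 408 mm, on four square legs, each 34×34 mm in cross-section. The legs rest on z = 0, each flush with a corner of the seat. Four stretchers, 34 mm wide and 23 mm tall, connect adjacent legs with their undersides at z = 145 mm, each running between the inner faces of the legs it joins and aligned with the legs' outer faces on the other axis.

The picture frame is on top of the table. Two stools sit around the table at the +y, +x sides.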